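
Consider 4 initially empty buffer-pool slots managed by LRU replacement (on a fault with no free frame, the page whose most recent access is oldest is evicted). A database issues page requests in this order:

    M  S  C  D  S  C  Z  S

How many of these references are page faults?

5

M -> miss, frames {M}
S -> miss, frames {M,S}
C -> miss, frames {M,S,C}
D -> miss, frames {M,S,C,D}
S -> hit
C -> hit
Z -> miss, evict M, frames {D,S,C,Z}
S -> hit
Page faults: 5.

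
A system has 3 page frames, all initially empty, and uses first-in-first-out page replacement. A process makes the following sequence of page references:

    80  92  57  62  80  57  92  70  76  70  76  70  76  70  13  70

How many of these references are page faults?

9

80: fault, frames {80}
92: fault, frames {80,92}
57: fault, frames {80,92,57}
62: fault, evict 80, frames {92,57,62}
80: fault, evict 92, frames {57,62,80}
57: hit
92: fault, evict 57, frames {62,80,92}
70: fault, evict 62, frames {80,92,70}
76: fault, evict 80, frames {92,70,76}
70: hit
76: hit
70: hit
76: hit
70: hit
13: fault, evict 92, frames {70,76,13}
70: hit
Page faults: 9.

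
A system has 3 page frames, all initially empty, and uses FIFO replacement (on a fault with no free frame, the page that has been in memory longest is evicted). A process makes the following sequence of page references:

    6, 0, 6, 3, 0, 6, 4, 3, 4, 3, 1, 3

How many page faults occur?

6: fault, frames [6]
0: fault, frames [6, 0]
6: hit
3: fault, frames [6, 0, 3]
0: hit
6: hit
4: fault, evict 6, frames [0, 3, 4]
3: hit
4: hit
3: hit
1: fault, evict 0, frames [3, 4, 1]
3: hit
Page faults: 5.

5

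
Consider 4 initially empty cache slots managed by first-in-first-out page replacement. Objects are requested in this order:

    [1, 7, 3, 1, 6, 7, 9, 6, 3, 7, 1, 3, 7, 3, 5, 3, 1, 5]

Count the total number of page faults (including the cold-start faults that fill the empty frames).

1 → miss, frames (1)
7 → miss, frames (1 7)
3 → miss, frames (1 7 3)
1 → hit
6 → miss, frames (1 7 3 6)
7 → hit
9 → miss, evict 1, frames (7 3 6 9)
6 → hit
3 → hit
7 → hit
1 → miss, evict 7, frames (3 6 9 1)
3 → hit
7 → miss, evict 3, frames (6 9 1 7)
3 → miss, evict 6, frames (9 1 7 3)
5 → miss, evict 9, frames (1 7 3 5)
3 → hit
1 → hit
5 → hit
Page faults: 9.

9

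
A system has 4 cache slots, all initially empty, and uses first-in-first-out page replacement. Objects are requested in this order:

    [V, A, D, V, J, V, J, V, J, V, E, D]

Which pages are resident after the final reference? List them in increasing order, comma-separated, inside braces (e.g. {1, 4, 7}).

{A, D, E, J}

V -> fault, frames [V]
A -> fault, frames [V, A]
D -> fault, frames [V, A, D]
V -> hit
J -> fault, frames [V, A, D, J]
V -> hit
J -> hit
V -> hit
J -> hit
V -> hit
E -> fault, evict V, frames [A, D, J, E]
D -> hit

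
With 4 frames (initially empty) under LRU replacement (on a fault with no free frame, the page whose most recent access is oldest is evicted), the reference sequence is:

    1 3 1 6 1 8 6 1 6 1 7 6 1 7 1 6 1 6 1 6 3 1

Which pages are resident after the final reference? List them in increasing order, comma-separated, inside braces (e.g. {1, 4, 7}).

{1, 3, 6, 7}

1 -> miss, frames {1}
3 -> miss, frames {1,3}
1 -> hit
6 -> miss, frames {3,1,6}
1 -> hit
8 -> miss, frames {3,6,1,8}
6 -> hit
1 -> hit
6 -> hit
1 -> hit
7 -> miss, evict 3, frames {8,6,1,7}
6 -> hit
1 -> hit
7 -> hit
1 -> hit
6 -> hit
1 -> hit
6 -> hit
1 -> hit
6 -> hit
3 -> miss, evict 8, frames {7,1,6,3}
1 -> hit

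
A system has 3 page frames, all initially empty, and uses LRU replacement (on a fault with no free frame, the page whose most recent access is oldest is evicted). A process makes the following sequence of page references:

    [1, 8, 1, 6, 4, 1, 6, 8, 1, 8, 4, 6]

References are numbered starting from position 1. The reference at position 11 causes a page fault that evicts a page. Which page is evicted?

pos 1: 1: miss, frames (1)
pos 2: 8: miss, frames (1 8)
pos 3: 1: hit
pos 4: 6: miss, frames (8 1 6)
pos 5: 4: miss, evict 8, frames (1 6 4)
pos 6: 1: hit
pos 7: 6: hit
pos 8: 8: miss, evict 4, frames (1 6 8)
pos 9: 1: hit
pos 10: 8: hit
pos 11: 4: miss, evict 6, frames (1 8 4)
At position 11, page 6 is evicted.

6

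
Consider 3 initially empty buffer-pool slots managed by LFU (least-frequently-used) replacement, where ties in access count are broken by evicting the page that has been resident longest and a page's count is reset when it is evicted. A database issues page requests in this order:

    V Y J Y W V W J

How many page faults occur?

V -> miss, frames [V]
Y -> miss, frames [V, Y]
J -> miss, frames [V, Y, J]
Y -> hit
W -> miss, evict V, frames [Y, J, W]
V -> miss, evict J, frames [Y, W, V]
W -> hit
J -> miss, evict V, frames [Y, W, J]
Page faults: 6.

6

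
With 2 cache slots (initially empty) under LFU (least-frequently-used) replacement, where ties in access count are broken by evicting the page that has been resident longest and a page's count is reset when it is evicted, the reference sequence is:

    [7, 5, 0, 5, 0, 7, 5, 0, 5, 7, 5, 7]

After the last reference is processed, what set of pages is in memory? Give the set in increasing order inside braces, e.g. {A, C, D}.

{0, 7}

7: fault, frames [7]
5: fault, frames [7, 5]
0: fault, evict 7, frames [5, 0]
5: hit
0: hit
7: fault, evict 5, frames [0, 7]
5: fault, evict 7, frames [0, 5]
0: hit
5: hit
7: fault, evict 5, frames [0, 7]
5: fault, evict 7, frames [0, 5]
7: fault, evict 5, frames [0, 7]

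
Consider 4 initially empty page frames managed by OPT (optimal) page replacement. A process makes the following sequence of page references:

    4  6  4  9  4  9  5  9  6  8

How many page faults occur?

4: miss, frames [4]
6: miss, frames [4, 6]
4: hit
9: miss, frames [4, 6, 9]
4: hit
9: hit
5: miss, frames [4, 6, 9, 5]
9: hit
6: hit
8: miss, evict 5, frames [4, 6, 9, 8]
Page faults: 5.

5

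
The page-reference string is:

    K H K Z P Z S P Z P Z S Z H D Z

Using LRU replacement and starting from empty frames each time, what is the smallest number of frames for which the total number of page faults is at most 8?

f=1: 16 faults
f=2: 11 faults
f=3: 7 faults
f=4: 7 faults
f=5: 6 faults
f=6: 6 faults
Smallest f with faults ≤ 8 is 3.

3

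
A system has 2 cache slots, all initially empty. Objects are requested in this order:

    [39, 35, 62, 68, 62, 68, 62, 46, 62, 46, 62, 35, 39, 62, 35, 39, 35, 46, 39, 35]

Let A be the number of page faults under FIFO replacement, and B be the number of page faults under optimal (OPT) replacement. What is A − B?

Under FIFO: F F F F . . . F F . . F F F F F . F . F → 13 faults.
Under OPT: F F F F . . . F . . . F F . F . . F . F → 10 faults.
A − B = 13 − 10 = 3.

3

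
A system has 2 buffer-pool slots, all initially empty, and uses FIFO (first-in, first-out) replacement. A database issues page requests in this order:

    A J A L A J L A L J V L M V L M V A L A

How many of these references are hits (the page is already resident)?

A -> miss, frames [A]
J -> miss, frames [A, J]
A -> hit
L -> miss, evict A, frames [J, L]
A -> miss, evict J, frames [L, A]
J -> miss, evict L, frames [A, J]
L -> miss, evict A, frames [J, L]
A -> miss, evict J, frames [L, A]
L -> hit
J -> miss, evict L, frames [A, J]
V -> miss, evict A, frames [J, V]
L -> miss, evict J, frames [V, L]
M -> miss, evict V, frames [L, M]
V -> miss, evict L, frames [M, V]
L -> miss, evict M, frames [V, L]
M -> miss, evict V, frames [L, M]
V -> miss, evict L, frames [M, V]
A -> miss, evict M, frames [V, A]
L -> miss, evict V, frames [A, L]
A -> hit
Hits: 3.

3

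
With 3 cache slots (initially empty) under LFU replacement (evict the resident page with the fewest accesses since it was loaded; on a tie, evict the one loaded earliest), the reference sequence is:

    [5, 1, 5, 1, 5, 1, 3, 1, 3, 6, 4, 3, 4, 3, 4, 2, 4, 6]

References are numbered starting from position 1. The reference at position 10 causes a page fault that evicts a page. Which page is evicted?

pos 1: 5 → fault, frames (5)
pos 2: 1 → fault, frames (5 1)
pos 3: 5 → hit
pos 4: 1 → hit
pos 5: 5 → hit
pos 6: 1 → hit
pos 7: 3 → fault, frames (5 1 3)
pos 8: 1 → hit
pos 9: 3 → hit
pos 10: 6 → fault, evict 3, frames (5 1 6)
At position 10, page 3 is evicted.

3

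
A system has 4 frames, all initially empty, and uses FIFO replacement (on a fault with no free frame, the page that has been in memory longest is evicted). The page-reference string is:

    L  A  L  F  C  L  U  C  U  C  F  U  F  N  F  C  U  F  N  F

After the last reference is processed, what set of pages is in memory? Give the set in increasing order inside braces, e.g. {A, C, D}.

{C, F, N, U}

L → miss, frames (L)
A → miss, frames (L A)
L → hit
F → miss, frames (L A F)
C → miss, frames (L A F C)
L → hit
U → miss, evict L, frames (A F C U)
C → hit
U → hit
C → hit
F → hit
U → hit
F → hit
N → miss, evict A, frames (F C U N)
F → hit
C → hit
U → hit
F → hit
N → hit
F → hit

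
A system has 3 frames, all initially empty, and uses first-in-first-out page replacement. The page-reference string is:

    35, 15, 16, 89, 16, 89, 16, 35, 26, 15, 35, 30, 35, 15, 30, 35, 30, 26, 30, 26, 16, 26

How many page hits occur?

35: miss, frames (35)
15: miss, frames (35 15)
16: miss, frames (35 15 16)
89: miss, evict 35, frames (15 16 89)
16: hit
89: hit
16: hit
35: miss, evict 15, frames (16 89 35)
26: miss, evict 16, frames (89 35 26)
15: miss, evict 89, frames (35 26 15)
35: hit
30: miss, evict 35, frames (26 15 30)
35: miss, evict 26, frames (15 30 35)
15: hit
30: hit
35: hit
30: hit
26: miss, evict 15, frames (30 35 26)
30: hit
26: hit
16: miss, evict 30, frames (35 26 16)
26: hit
Hits: 11.

11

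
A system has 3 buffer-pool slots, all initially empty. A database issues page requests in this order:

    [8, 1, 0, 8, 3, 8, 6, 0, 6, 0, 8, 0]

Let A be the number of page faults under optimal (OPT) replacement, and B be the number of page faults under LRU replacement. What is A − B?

-1

Under OPT: F F F . F . F . . . . . → 5 faults.
Under LRU: F F F . F . F F . . . . → 6 faults.
A − B = 5 − 6 = -1.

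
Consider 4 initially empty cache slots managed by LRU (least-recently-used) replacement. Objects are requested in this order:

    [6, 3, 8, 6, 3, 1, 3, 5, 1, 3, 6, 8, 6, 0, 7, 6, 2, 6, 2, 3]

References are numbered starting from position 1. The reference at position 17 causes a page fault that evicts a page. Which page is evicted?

8

pos 1: 6: fault, frames {6}
pos 2: 3: fault, frames {6,3}
pos 3: 8: fault, frames {6,3,8}
pos 4: 6: hit
pos 5: 3: hit
pos 6: 1: fault, frames {8,6,3,1}
pos 7: 3: hit
pos 8: 5: fault, evict 8, frames {6,1,3,5}
pos 9: 1: hit
pos 10: 3: hit
pos 11: 6: hit
pos 12: 8: fault, evict 5, frames {1,3,6,8}
pos 13: 6: hit
pos 14: 0: fault, evict 1, frames {3,8,6,0}
pos 15: 7: fault, evict 3, frames {8,6,0,7}
pos 16: 6: hit
pos 17: 2: fault, evict 8, frames {0,7,6,2}
At position 17, page 8 is evicted.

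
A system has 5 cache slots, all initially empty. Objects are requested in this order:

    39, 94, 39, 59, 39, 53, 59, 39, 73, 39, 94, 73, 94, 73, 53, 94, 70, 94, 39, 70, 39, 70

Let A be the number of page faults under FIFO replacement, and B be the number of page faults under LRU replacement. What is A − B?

1

Under FIFO: F F . F . F . . F . . . . . . . F . F . . . → 7 faults.
Under LRU: F F . F . F . . F . . . . . . . F . . . . . → 6 faults.
A − B = 7 − 6 = 1.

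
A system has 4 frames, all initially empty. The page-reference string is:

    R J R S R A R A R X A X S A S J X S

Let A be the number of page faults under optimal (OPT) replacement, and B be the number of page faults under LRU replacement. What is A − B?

Under OPT: F F . F . F . . . F . . . . . . . . → 5 faults.
Under LRU: F F . F . F . . . F . . . . . F . . → 6 faults.
A − B = 5 − 6 = -1.

-1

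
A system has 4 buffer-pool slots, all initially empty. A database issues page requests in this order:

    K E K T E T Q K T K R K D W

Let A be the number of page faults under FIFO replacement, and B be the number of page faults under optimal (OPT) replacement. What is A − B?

1

Under FIFO: F F . F . . F . . . F F F F → 8 faults.
Under OPT: F F . F . . F . . . F . F F → 7 faults.
A − B = 8 − 7 = 1.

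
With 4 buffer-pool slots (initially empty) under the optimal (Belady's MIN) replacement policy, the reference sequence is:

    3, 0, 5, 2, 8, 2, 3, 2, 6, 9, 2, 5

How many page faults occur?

3 -> miss, frames [3]
0 -> miss, frames [3, 0]
5 -> miss, frames [3, 0, 5]
2 -> miss, frames [3, 0, 5, 2]
8 -> miss, evict 0, frames [3, 5, 2, 8]
2 -> hit
3 -> hit
2 -> hit
6 -> miss, evict 8, frames [3, 5, 2, 6]
9 -> miss, evict 6, frames [3, 5, 2, 9]
2 -> hit
5 -> hit
Page faults: 7.

7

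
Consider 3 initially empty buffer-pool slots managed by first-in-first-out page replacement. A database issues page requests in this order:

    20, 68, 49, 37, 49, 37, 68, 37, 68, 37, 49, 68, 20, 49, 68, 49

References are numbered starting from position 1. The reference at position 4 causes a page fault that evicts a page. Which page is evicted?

20

pos 1: 20: fault, frames {20}
pos 2: 68: fault, frames {20,68}
pos 3: 49: fault, frames {20,68,49}
pos 4: 37: fault, evict 20, frames {68,49,37}
At position 4, page 20 is evicted.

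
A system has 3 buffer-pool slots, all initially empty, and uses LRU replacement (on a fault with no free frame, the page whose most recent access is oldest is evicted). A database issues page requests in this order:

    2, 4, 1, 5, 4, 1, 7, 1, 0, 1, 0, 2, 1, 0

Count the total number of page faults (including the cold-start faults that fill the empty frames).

2 → miss, frames [2]
4 → miss, frames [2, 4]
1 → miss, frames [2, 4, 1]
5 → miss, evict 2, frames [4, 1, 5]
4 → hit
1 → hit
7 → miss, evict 5, frames [4, 1, 7]
1 → hit
0 → miss, evict 4, frames [7, 1, 0]
1 → hit
0 → hit
2 → miss, evict 7, frames [1, 0, 2]
1 → hit
0 → hit
Page faults: 7.

7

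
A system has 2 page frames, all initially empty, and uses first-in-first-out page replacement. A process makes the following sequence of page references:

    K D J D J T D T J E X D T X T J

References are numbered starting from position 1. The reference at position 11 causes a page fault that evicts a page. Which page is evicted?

J

pos 1: K → fault, frames [K]
pos 2: D → fault, frames [K, D]
pos 3: J → fault, evict K, frames [D, J]
pos 4: D → hit
pos 5: J → hit
pos 6: T → fault, evict D, frames [J, T]
pos 7: D → fault, evict J, frames [T, D]
pos 8: T → hit
pos 9: J → fault, evict T, frames [D, J]
pos 10: E → fault, evict D, frames [J, E]
pos 11: X → fault, evict J, frames [E, X]
At position 11, page J is evicted.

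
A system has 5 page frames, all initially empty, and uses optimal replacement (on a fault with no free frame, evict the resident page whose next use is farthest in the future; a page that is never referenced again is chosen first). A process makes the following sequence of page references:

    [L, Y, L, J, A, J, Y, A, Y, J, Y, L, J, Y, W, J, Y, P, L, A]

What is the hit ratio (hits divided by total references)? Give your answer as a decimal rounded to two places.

0.70

L → fault, frames [L]
Y → fault, frames [L, Y]
L → hit
J → fault, frames [L, Y, J]
A → fault, frames [L, Y, J, A]
J → hit
Y → hit
A → hit
Y → hit
J → hit
Y → hit
L → hit
J → hit
Y → hit
W → fault, frames [L, Y, J, A, W]
J → hit
Y → hit
P → fault, evict W, frames [L, Y, J, A, P]
L → hit
A → hit
Hits: 14 of 20 references → 14/20 = 0.7000.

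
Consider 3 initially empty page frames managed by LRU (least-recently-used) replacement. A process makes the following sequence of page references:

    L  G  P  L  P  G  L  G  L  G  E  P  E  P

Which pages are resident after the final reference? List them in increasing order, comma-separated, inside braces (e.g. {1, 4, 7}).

{E, G, P}

L → fault, frames [L]
G → fault, frames [L, G]
P → fault, frames [L, G, P]
L → hit
P → hit
G → hit
L → hit
G → hit
L → hit
G → hit
E → fault, evict P, frames [L, G, E]
P → fault, evict L, frames [G, E, P]
E → hit
P → hit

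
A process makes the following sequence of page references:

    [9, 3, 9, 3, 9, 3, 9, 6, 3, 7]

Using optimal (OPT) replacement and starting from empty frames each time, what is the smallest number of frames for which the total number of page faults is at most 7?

f=1: 10 faults
f=2: 4 faults
f=3: 4 faults
f=4: 4 faults
Smallest f with faults ≤ 7 is 2.

2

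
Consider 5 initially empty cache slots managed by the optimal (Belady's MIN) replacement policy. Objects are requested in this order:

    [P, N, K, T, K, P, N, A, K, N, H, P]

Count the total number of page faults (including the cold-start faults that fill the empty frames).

6

P → miss, frames [P]
N → miss, frames [P, N]
K → miss, frames [P, N, K]
T → miss, frames [P, N, K, T]
K → hit
P → hit
N → hit
A → miss, frames [P, N, K, T, A]
K → hit
N → hit
H → miss, evict A, frames [P, N, K, T, H]
P → hit
Page faults: 6.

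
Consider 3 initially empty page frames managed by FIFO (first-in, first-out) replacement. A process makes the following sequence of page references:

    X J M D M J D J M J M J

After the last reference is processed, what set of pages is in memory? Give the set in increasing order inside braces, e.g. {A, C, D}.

{D, J, M}

X → miss, frames (X)
J → miss, frames (X J)
M → miss, frames (X J M)
D → miss, evict X, frames (J M D)
M → hit
J → hit
D → hit
J → hit
M → hit
J → hit
M → hit
J → hit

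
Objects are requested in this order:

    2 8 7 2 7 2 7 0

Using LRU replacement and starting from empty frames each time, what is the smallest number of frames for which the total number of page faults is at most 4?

f=1: 8 faults
f=2: 5 faults
f=3: 4 faults
f=4: 4 faults
Smallest f with faults ≤ 4 is 3.

3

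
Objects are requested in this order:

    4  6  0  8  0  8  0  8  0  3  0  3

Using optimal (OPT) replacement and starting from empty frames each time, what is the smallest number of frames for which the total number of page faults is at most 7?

f=1: 12 faults
f=2: 5 faults
f=3: 5 faults
f=4: 5 faults
f=5: 5 faults
Smallest f with faults ≤ 7 is 2.

2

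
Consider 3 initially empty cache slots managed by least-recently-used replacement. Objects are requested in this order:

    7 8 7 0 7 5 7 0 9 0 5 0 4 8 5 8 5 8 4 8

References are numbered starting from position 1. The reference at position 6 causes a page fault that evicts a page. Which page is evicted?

pos 1: 7 -> miss, frames (7)
pos 2: 8 -> miss, frames (7 8)
pos 3: 7 -> hit
pos 4: 0 -> miss, frames (8 7 0)
pos 5: 7 -> hit
pos 6: 5 -> miss, evict 8, frames (0 7 5)
At position 6, page 8 is evicted.

8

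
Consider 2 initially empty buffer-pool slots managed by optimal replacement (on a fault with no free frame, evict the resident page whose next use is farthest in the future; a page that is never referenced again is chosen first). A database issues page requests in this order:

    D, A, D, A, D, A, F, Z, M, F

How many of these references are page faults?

5

D → miss, frames [D]
A → miss, frames [D, A]
D → hit
A → hit
D → hit
A → hit
F → miss, evict A, frames [D, F]
Z → miss, evict D, frames [F, Z]
M → miss, evict Z, frames [F, M]
F → hit
Page faults: 5.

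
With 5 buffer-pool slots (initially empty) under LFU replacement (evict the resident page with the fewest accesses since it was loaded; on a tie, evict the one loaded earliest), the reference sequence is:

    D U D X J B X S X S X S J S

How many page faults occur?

6

D -> miss, frames {D}
U -> miss, frames {D,U}
D -> hit
X -> miss, frames {D,U,X}
J -> miss, frames {D,U,X,J}
B -> miss, frames {D,U,X,J,B}
X -> hit
S -> miss, evict U, frames {D,X,J,B,S}
X -> hit
S -> hit
X -> hit
S -> hit
J -> hit
S -> hit
Page faults: 6.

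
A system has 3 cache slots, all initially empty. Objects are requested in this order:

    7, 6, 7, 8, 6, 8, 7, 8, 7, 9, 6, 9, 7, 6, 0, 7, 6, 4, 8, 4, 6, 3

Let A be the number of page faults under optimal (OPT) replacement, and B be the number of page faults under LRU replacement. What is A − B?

-1

Under OPT: F F . F . . . . . F . . . . F . . F F . . F → 8 faults.
Under LRU: F F . F . . . . . F F . . . F . . F F . . F → 9 faults.
A − B = 8 − 9 = -1.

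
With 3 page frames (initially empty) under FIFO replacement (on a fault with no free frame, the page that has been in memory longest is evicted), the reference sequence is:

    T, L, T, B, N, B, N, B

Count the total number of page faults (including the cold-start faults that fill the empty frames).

T: miss, frames [T]
L: miss, frames [T, L]
T: hit
B: miss, frames [T, L, B]
N: miss, evict T, frames [L, B, N]
B: hit
N: hit
B: hit
Page faults: 4.

4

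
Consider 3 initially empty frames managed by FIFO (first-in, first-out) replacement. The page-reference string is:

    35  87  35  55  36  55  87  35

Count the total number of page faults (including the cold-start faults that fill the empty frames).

35 -> miss, frames (35)
87 -> miss, frames (35 87)
35 -> hit
55 -> miss, frames (35 87 55)
36 -> miss, evict 35, frames (87 55 36)
55 -> hit
87 -> hit
35 -> miss, evict 87, frames (55 36 35)
Page faults: 5.

5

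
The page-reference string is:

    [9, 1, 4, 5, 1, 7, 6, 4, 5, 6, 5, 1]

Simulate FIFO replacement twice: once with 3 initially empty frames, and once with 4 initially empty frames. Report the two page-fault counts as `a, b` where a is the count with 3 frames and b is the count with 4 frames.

3 frames: F F F F . F F F F . . F → 9 faults.
4 frames: F F F F . F F . . . . F → 7 faults.
7 < 9: adding a frame reduced faults, as is typical.

9, 7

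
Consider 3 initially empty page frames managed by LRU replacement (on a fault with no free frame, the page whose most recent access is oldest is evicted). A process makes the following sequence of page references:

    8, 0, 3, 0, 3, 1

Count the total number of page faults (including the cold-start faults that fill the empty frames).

8 → fault, frames [8]
0 → fault, frames [8, 0]
3 → fault, frames [8, 0, 3]
0 → hit
3 → hit
1 → fault, evict 8, frames [0, 3, 1]
Page faults: 4.

4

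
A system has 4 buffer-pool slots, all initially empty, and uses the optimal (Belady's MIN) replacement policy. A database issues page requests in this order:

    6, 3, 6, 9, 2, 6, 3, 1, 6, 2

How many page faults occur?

5

6 → miss, frames {6}
3 → miss, frames {6,3}
6 → hit
9 → miss, frames {6,3,9}
2 → miss, frames {6,3,9,2}
6 → hit
3 → hit
1 → miss, evict 9, frames {6,3,2,1}
6 → hit
2 → hit
Page faults: 5.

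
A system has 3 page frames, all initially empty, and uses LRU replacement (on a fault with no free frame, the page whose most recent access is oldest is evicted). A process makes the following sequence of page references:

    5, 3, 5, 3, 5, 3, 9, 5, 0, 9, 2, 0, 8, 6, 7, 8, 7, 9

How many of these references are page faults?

5 -> miss, frames (5)
3 -> miss, frames (5 3)
5 -> hit
3 -> hit
5 -> hit
3 -> hit
9 -> miss, frames (5 3 9)
5 -> hit
0 -> miss, evict 3, frames (9 5 0)
9 -> hit
2 -> miss, evict 5, frames (0 9 2)
0 -> hit
8 -> miss, evict 9, frames (2 0 8)
6 -> miss, evict 2, frames (0 8 6)
7 -> miss, evict 0, frames (8 6 7)
8 -> hit
7 -> hit
9 -> miss, evict 6, frames (8 7 9)
Page faults: 9.

9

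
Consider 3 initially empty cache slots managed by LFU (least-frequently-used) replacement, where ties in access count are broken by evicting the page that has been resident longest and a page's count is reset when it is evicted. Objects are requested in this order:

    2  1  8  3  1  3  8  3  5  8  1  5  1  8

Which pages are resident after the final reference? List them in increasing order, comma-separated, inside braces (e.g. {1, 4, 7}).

{1, 3, 8}

2 -> miss, frames {2}
1 -> miss, frames {2,1}
8 -> miss, frames {2,1,8}
3 -> miss, evict 2, frames {1,8,3}
1 -> hit
3 -> hit
8 -> hit
3 -> hit
5 -> miss, evict 1, frames {8,3,5}
8 -> hit
1 -> miss, evict 5, frames {8,3,1}
5 -> miss, evict 1, frames {8,3,5}
1 -> miss, evict 5, frames {8,3,1}
8 -> hit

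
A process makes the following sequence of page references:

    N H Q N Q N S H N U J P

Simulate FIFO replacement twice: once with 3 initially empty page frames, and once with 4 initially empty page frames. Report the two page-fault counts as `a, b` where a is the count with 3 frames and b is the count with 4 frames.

3 frames: F F F . . . F . F F F F → 8 faults.
4 frames: F F F . . . F . . F F F → 7 faults.
7 < 8: adding a frame reduced faults, as is typical.

8, 7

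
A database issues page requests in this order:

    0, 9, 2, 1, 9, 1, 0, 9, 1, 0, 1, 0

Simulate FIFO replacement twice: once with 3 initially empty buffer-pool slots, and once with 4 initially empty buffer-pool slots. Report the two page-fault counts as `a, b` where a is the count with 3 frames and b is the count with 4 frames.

6, 4

3 frames: F F F F . . F F . . . . → 6 faults.
4 frames: F F F F . . . . . . . . → 4 faults.
4 < 6: adding a frame reduced faults, as is typical.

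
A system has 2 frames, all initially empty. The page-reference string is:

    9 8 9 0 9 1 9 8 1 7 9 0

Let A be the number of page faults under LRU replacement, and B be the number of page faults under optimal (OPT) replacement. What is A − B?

Under LRU: F F . F . F . F F F F F → 9 faults.
Under OPT: F F . F . F . F . F F F → 8 faults.
A − B = 9 − 8 = 1.

1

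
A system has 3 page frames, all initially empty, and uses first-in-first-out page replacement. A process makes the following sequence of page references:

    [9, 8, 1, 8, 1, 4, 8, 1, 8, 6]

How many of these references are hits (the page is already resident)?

9 → fault, frames [9]
8 → fault, frames [9, 8]
1 → fault, frames [9, 8, 1]
8 → hit
1 → hit
4 → fault, evict 9, frames [8, 1, 4]
8 → hit
1 → hit
8 → hit
6 → fault, evict 8, frames [1, 4, 6]
Hits: 5.

5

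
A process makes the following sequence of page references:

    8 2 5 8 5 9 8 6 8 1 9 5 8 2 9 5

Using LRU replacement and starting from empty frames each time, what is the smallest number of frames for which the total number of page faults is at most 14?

f=1: 16 faults
f=2: 14 faults
f=3: 12 faults
f=4: 8 faults
f=5: 7 faults
f=6: 6 faults
Smallest f with faults ≤ 14 is 2.

2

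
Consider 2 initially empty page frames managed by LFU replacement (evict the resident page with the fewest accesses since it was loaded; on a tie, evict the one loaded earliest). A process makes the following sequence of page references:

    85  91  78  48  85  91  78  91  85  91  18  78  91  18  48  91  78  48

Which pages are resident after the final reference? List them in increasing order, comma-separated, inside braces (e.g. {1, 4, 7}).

85: miss, frames {85}
91: miss, frames {85,91}
78: miss, evict 85, frames {91,78}
48: miss, evict 91, frames {78,48}
85: miss, evict 78, frames {48,85}
91: miss, evict 48, frames {85,91}
78: miss, evict 85, frames {91,78}
91: hit
85: miss, evict 78, frames {91,85}
91: hit
18: miss, evict 85, frames {91,18}
78: miss, evict 18, frames {91,78}
91: hit
18: miss, evict 78, frames {91,18}
48: miss, evict 18, frames {91,48}
91: hit
78: miss, evict 48, frames {91,78}
48: miss, evict 78, frames {91,48}

{48, 91}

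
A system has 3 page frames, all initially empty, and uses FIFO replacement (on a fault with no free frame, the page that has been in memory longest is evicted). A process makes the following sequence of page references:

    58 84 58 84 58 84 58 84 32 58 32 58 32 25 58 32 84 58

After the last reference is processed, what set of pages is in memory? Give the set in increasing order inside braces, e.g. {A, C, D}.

58 -> fault, frames (58)
84 -> fault, frames (58 84)
58 -> hit
84 -> hit
58 -> hit
84 -> hit
58 -> hit
84 -> hit
32 -> fault, frames (58 84 32)
58 -> hit
32 -> hit
58 -> hit
32 -> hit
25 -> fault, evict 58, frames (84 32 25)
58 -> fault, evict 84, frames (32 25 58)
32 -> hit
84 -> fault, evict 32, frames (25 58 84)
58 -> hit

{25, 58, 84}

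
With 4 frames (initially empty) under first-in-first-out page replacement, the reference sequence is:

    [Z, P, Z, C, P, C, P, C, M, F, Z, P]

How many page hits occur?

5

Z → miss, frames (Z)
P → miss, frames (Z P)
Z → hit
C → miss, frames (Z P C)
P → hit
C → hit
P → hit
C → hit
M → miss, frames (Z P C M)
F → miss, evict Z, frames (P C M F)
Z → miss, evict P, frames (C M F Z)
P → miss, evict C, frames (M F Z P)
Hits: 5.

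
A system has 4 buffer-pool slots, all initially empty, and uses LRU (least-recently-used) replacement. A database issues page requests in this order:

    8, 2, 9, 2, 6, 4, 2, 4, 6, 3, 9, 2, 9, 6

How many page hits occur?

8 -> fault, frames {8}
2 -> fault, frames {8,2}
9 -> fault, frames {8,2,9}
2 -> hit
6 -> fault, frames {8,9,2,6}
4 -> fault, evict 8, frames {9,2,6,4}
2 -> hit
4 -> hit
6 -> hit
3 -> fault, evict 9, frames {2,4,6,3}
9 -> fault, evict 2, frames {4,6,3,9}
2 -> fault, evict 4, frames {6,3,9,2}
9 -> hit
6 -> hit
Hits: 6.

6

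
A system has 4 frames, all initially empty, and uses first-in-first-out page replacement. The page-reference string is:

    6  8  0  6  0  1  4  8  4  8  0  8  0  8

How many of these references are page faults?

5

6 → miss, frames {6}
8 → miss, frames {6,8}
0 → miss, frames {6,8,0}
6 → hit
0 → hit
1 → miss, frames {6,8,0,1}
4 → miss, evict 6, frames {8,0,1,4}
8 → hit
4 → hit
8 → hit
0 → hit
8 → hit
0 → hit
8 → hit
Page faults: 5.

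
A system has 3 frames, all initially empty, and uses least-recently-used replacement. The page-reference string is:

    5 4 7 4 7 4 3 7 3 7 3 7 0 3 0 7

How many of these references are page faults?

5 → miss, frames {5}
4 → miss, frames {5,4}
7 → miss, frames {5,4,7}
4 → hit
7 → hit
4 → hit
3 → miss, evict 5, frames {7,4,3}
7 → hit
3 → hit
7 → hit
3 → hit
7 → hit
0 → miss, evict 4, frames {3,7,0}
3 → hit
0 → hit
7 → hit
Page faults: 5.

5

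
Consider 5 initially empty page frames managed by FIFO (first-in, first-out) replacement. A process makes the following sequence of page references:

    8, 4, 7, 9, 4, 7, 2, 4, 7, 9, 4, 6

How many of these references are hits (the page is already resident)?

6

8 -> miss, frames (8)
4 -> miss, frames (8 4)
7 -> miss, frames (8 4 7)
9 -> miss, frames (8 4 7 9)
4 -> hit
7 -> hit
2 -> miss, frames (8 4 7 9 2)
4 -> hit
7 -> hit
9 -> hit
4 -> hit
6 -> miss, evict 8, frames (4 7 9 2 6)
Hits: 6.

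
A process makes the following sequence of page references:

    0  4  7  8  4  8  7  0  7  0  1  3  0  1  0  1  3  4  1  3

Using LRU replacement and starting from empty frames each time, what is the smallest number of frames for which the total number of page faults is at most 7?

f=1: 20 faults
f=2: 15 faults
f=3: 8 faults
f=4: 7 faults
f=5: 7 faults
f=6: 6 faults
Smallest f with faults ≤ 7 is 4.

4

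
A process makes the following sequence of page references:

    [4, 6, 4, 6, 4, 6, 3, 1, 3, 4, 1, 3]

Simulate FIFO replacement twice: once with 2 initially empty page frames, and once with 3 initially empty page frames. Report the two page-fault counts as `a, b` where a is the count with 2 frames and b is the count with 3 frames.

2 frames: F F . . . . F F . F . F → 6 faults.
3 frames: F F . . . . F F . F . . → 5 faults.
5 < 6: adding a frame reduced faults, as is typical.

6, 5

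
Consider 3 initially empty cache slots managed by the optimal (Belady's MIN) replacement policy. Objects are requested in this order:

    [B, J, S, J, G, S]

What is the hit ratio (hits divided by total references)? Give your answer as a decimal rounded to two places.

0.33

B -> miss, frames {B}
J -> miss, frames {B,J}
S -> miss, frames {B,J,S}
J -> hit
G -> miss, evict J, frames {B,S,G}
S -> hit
Hits: 2 of 6 references → 2/6 = 0.3333.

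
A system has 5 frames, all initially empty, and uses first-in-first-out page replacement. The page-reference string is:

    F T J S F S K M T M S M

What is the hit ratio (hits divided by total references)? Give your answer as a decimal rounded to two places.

0.50

F: fault, frames (F)
T: fault, frames (F T)
J: fault, frames (F T J)
S: fault, frames (F T J S)
F: hit
S: hit
K: fault, frames (F T J S K)
M: fault, evict F, frames (T J S K M)
T: hit
M: hit
S: hit
M: hit
Hits: 6 of 12 references → 6/12 = 0.5000.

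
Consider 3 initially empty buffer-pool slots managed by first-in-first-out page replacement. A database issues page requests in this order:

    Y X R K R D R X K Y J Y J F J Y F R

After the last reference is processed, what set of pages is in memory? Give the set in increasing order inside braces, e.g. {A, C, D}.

{F, J, R}

Y -> miss, frames (Y)
X -> miss, frames (Y X)
R -> miss, frames (Y X R)
K -> miss, evict Y, frames (X R K)
R -> hit
D -> miss, evict X, frames (R K D)
R -> hit
X -> miss, evict R, frames (K D X)
K -> hit
Y -> miss, evict K, frames (D X Y)
J -> miss, evict D, frames (X Y J)
Y -> hit
J -> hit
F -> miss, evict X, frames (Y J F)
J -> hit
Y -> hit
F -> hit
R -> miss, evict Y, frames (J F R)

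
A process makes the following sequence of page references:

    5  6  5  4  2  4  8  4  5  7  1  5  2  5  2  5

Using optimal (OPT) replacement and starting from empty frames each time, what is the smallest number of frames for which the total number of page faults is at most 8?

3

f=1: 16 faults
f=2: 9 faults
f=3: 8 faults
f=4: 7 faults
f=5: 7 faults
f=6: 7 faults
f=7: 7 faults
Smallest f with faults ≤ 8 is 3.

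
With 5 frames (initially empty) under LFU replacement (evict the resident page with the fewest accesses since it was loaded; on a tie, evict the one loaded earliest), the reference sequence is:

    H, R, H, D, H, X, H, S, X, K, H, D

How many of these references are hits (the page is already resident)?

6

H -> fault, frames {H}
R -> fault, frames {H,R}
H -> hit
D -> fault, frames {H,R,D}
H -> hit
X -> fault, frames {H,R,D,X}
H -> hit
S -> fault, frames {H,R,D,X,S}
X -> hit
K -> fault, evict R, frames {H,D,X,S,K}
H -> hit
D -> hit
Hits: 6.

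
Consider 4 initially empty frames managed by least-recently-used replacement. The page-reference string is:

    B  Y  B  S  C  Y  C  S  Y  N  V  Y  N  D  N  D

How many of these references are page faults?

7

B → fault, frames (B)
Y → fault, frames (B Y)
B → hit
S → fault, frames (Y B S)
C → fault, frames (Y B S C)
Y → hit
C → hit
S → hit
Y → hit
N → fault, evict B, frames (C S Y N)
V → fault, evict C, frames (S Y N V)
Y → hit
N → hit
D → fault, evict S, frames (V Y N D)
N → hit
D → hit
Page faults: 7.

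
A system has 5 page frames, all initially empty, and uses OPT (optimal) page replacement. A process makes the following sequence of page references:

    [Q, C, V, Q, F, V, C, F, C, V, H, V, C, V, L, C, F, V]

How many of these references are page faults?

Q -> miss, frames {Q}
C -> miss, frames {Q,C}
V -> miss, frames {Q,C,V}
Q -> hit
F -> miss, frames {Q,C,V,F}
V -> hit
C -> hit
F -> hit
C -> hit
V -> hit
H -> miss, frames {Q,C,V,F,H}
V -> hit
C -> hit
V -> hit
L -> miss, evict H, frames {Q,C,V,F,L}
C -> hit
F -> hit
V -> hit
Page faults: 6.

6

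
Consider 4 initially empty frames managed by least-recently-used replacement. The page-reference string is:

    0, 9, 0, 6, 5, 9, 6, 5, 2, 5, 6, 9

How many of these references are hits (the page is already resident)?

0 -> miss, frames {0}
9 -> miss, frames {0,9}
0 -> hit
6 -> miss, frames {9,0,6}
5 -> miss, frames {9,0,6,5}
9 -> hit
6 -> hit
5 -> hit
2 -> miss, evict 0, frames {9,6,5,2}
5 -> hit
6 -> hit
9 -> hit
Hits: 7.

7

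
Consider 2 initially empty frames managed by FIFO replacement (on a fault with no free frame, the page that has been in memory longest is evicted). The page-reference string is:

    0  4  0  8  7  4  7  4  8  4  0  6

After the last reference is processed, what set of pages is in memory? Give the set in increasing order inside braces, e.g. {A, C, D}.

0: miss, frames (0)
4: miss, frames (0 4)
0: hit
8: miss, evict 0, frames (4 8)
7: miss, evict 4, frames (8 7)
4: miss, evict 8, frames (7 4)
7: hit
4: hit
8: miss, evict 7, frames (4 8)
4: hit
0: miss, evict 4, frames (8 0)
6: miss, evict 8, frames (0 6)

{0, 6}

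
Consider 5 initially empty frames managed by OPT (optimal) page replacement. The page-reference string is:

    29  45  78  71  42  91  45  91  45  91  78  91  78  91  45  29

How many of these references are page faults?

6

29 -> miss, frames (29)
45 -> miss, frames (29 45)
78 -> miss, frames (29 45 78)
71 -> miss, frames (29 45 78 71)
42 -> miss, frames (29 45 78 71 42)
91 -> miss, evict 42, frames (29 45 78 71 91)
45 -> hit
91 -> hit
45 -> hit
91 -> hit
78 -> hit
91 -> hit
78 -> hit
91 -> hit
45 -> hit
29 -> hit
Page faults: 6.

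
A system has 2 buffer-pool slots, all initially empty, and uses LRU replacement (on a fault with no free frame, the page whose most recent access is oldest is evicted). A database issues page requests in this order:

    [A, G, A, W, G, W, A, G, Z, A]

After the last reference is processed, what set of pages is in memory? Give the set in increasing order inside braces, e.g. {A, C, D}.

{A, Z}

A: fault, frames (A)
G: fault, frames (A G)
A: hit
W: fault, evict G, frames (A W)
G: fault, evict A, frames (W G)
W: hit
A: fault, evict G, frames (W A)
G: fault, evict W, frames (A G)
Z: fault, evict A, frames (G Z)
A: fault, evict G, frames (Z A)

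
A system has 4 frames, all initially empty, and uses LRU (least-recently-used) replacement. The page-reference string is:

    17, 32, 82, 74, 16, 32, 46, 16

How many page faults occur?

6

17 -> fault, frames [17]
32 -> fault, frames [17, 32]
82 -> fault, frames [17, 32, 82]
74 -> fault, frames [17, 32, 82, 74]
16 -> fault, evict 17, frames [32, 82, 74, 16]
32 -> hit
46 -> fault, evict 82, frames [74, 16, 32, 46]
16 -> hit
Page faults: 6.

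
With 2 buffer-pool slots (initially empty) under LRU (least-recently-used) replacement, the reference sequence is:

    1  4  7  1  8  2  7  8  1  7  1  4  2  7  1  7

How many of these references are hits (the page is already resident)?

1 → fault, frames {1}
4 → fault, frames {1,4}
7 → fault, evict 1, frames {4,7}
1 → fault, evict 4, frames {7,1}
8 → fault, evict 7, frames {1,8}
2 → fault, evict 1, frames {8,2}
7 → fault, evict 8, frames {2,7}
8 → fault, evict 2, frames {7,8}
1 → fault, evict 7, frames {8,1}
7 → fault, evict 8, frames {1,7}
1 → hit
4 → fault, evict 7, frames {1,4}
2 → fault, evict 1, frames {4,2}
7 → fault, evict 4, frames {2,7}
1 → fault, evict 2, frames {7,1}
7 → hit
Hits: 2.

2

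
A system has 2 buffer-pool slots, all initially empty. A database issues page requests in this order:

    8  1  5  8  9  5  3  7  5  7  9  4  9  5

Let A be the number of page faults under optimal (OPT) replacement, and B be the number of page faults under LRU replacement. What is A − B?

-3

Under OPT: F F F . F . F F . . F F . F → 9 faults.
Under LRU: F F F F F F F F F . F F . F → 12 faults.
A − B = 9 − 12 = -3.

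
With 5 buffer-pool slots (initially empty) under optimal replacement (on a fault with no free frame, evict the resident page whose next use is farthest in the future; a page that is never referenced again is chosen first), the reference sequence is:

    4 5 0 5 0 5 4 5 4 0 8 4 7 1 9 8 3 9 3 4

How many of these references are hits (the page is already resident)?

12

4 → miss, frames (4)
5 → miss, frames (4 5)
0 → miss, frames (4 5 0)
5 → hit
0 → hit
5 → hit
4 → hit
5 → hit
4 → hit
0 → hit
8 → miss, frames (4 5 0 8)
4 → hit
7 → miss, frames (4 5 0 8 7)
1 → miss, evict 7, frames (4 5 0 8 1)
9 → miss, evict 1, frames (4 5 0 8 9)
8 → hit
3 → miss, evict 8, frames (4 5 0 9 3)
9 → hit
3 → hit
4 → hit
Hits: 12.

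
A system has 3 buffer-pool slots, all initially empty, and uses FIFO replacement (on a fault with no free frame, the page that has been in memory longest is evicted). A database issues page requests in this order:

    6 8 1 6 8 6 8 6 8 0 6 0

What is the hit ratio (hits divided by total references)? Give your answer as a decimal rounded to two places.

0.58

6 → fault, frames [6]
8 → fault, frames [6, 8]
1 → fault, frames [6, 8, 1]
6 → hit
8 → hit
6 → hit
8 → hit
6 → hit
8 → hit
0 → fault, evict 6, frames [8, 1, 0]
6 → fault, evict 8, frames [1, 0, 6]
0 → hit
Hits: 7 of 12 references → 7/12 = 0.5833.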